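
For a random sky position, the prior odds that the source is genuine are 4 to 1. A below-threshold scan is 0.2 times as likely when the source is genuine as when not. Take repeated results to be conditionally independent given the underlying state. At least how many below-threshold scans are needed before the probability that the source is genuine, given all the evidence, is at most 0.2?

2

Prior odds = 4.
Likelihood ratio per below-threshold scan = 0.2.
Target odds: 0.2 ÷ 0.8 = 0.25.
Need 4 × 0.2ⁿ ≤ 0.25, i.e. 0.2ⁿ ≤ 0.0625.
0.2¹ = 0.2 is still above 0.0625 but 0.2² = 0.04 is at or below it, so n = 2.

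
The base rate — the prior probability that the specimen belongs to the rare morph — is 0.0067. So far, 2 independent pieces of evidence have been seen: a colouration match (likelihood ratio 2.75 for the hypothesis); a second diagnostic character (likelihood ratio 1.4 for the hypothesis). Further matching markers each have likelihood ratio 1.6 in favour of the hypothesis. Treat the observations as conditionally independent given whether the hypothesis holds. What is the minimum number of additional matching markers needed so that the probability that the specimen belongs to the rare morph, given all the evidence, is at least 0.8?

11

Prior odds = 0.0067/0.9933 = 67/9933.
Combined Bayes factor of the evidence already in hand = 2.75 × 1.4 = 3.85.
Odds after that evidence = (67/9933) × 3.85 = 67/2580.
Target odds = 0.8/0.2 = 4.
Need 1.6ⁿ ≥ 4 ÷ (67/2580) = 10320/67.
1.6¹⁰ ≈109.951 falls short of 10320/67 but 1.6¹¹ ≈175.922 reaches it, so n = 11.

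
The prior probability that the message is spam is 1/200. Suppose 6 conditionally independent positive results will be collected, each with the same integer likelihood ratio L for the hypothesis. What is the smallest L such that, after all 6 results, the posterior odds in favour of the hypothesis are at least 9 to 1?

Prior odds = 0.005/0.995 = 1/199.
Target odds = 9.
Need L⁶ ≥ 9 ÷ (1/199) = 1791.
3⁶ = 729 < 1791 ≤ 4096 = 4⁶, so L = 4.

4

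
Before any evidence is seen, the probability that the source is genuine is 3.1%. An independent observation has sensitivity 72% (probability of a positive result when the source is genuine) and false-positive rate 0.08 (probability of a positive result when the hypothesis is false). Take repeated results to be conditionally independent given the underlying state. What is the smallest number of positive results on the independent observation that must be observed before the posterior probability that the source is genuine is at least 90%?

3

Prior odds = 0.031/0.969 = 31/969.
Likelihood ratio of a positive result = 0.72/0.08 = 9.
Target posterior odds = 0.9/0.1 = 9.
Require 9ⁿ ≥ 9 ÷ (31/969) = 8721/31.
9² = 81 falls short of 8721/31 but 9³ = 729 reaches it, so n = 3.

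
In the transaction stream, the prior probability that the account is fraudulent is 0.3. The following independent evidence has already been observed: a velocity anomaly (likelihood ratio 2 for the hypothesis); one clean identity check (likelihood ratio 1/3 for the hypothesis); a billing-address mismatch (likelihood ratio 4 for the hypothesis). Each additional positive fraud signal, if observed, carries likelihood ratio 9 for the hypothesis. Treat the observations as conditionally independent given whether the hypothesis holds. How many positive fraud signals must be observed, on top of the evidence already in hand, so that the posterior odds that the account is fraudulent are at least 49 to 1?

2

Prior odds = 0.3/0.7 = 3/7.
Combined Bayes factor of the evidence already in hand = 2 × (1/3) × 4 = 8/3.
Odds after that evidence = (3/7) × 8/3 = 8/7.
Target odds = 49.
Need 9ⁿ ≥ 49 ÷ (8/7) = 42.875.
9¹ = 9 falls short of 42.875 but 9² = 81 reaches it, so n = 2.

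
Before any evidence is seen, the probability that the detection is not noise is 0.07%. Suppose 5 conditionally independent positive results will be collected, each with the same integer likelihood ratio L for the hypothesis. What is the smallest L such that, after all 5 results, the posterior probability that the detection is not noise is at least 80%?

6

Prior odds = 0.0007/0.9993 = 7/9993.
Target odds = 0.8/0.2 = 4.
Need L⁵ ≥ 4 ÷ (7/9993) = 39972/7.
5⁵ = 3125 < 39972/7 ≤ 7776 = 6⁵, so L = 6.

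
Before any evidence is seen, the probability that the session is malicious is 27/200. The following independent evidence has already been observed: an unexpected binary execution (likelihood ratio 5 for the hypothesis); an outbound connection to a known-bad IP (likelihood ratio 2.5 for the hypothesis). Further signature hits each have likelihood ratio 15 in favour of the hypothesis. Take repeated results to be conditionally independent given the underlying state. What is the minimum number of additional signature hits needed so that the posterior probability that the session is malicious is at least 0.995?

Prior odds = 0.135/0.865 = 27/173.
Combined Bayes factor of the evidence already in hand = 5 × 2.5 = 12.5.
Odds after that evidence = (27/173) × 12.5 = 675/346.
Target odds = 0.995/0.005 = 199.
Need 15ⁿ ≥ 199 ÷ (675/346) = 68854/675.
15¹ = 15 falls short of 68854/675 but 15² = 225 reaches it, so n = 2.

2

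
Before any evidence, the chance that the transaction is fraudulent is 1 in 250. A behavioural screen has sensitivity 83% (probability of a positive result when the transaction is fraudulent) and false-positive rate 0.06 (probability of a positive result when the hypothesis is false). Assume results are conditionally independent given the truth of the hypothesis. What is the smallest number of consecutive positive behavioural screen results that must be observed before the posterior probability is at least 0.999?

5

Prior odds: 0.004 ÷ 0.996 = 1/249.
Likelihood ratio of a positive result = 0.83/0.06 = 83/6.
Target posterior odds = 0.999/0.001 = 999.
Require (83/6)ⁿ ≥ 999 ÷ (1/249) = 248751.
(83/6)⁴ = 47458321/1296 falls short of 248751 but (83/6)⁵ ≈506564 reaches it, so n = 5.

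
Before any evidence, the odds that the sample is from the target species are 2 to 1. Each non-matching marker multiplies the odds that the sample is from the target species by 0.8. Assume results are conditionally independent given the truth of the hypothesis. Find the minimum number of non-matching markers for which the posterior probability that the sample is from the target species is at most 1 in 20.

Prior odds = 2.
Likelihood ratio per non-matching marker = 0.8.
Target odds: 0.05 ÷ 0.95 = 1/19.
Require 0.8ⁿ ≤ 1/19 ÷ 2 = 1/38.
0.8¹⁶ ≈0.0281475 is still above 1/38 but 0.8¹⁷ ≈0.022518 is at or below it, so n = 17.

17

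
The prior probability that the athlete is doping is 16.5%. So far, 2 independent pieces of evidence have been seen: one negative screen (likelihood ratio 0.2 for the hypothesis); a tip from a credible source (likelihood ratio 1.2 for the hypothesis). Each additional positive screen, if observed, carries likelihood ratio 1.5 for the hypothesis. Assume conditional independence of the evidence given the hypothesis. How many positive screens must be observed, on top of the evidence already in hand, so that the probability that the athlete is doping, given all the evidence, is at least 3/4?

11

Prior odds = 0.165/0.835 = 33/167.
Combined Bayes factor of the evidence already in hand = 0.2 × 1.2 = 0.24.
Odds after that evidence = (33/167) × 0.24 = 198/4175.
Target odds = 0.75/0.25 = 3.
Need 1.5ⁿ ≥ 3 ÷ (198/4175) = 4175/66.
1.5¹⁰ = 59049/1024 falls short of 4175/66 but 1.5¹¹ = 177147/2048 reaches it, so n = 11.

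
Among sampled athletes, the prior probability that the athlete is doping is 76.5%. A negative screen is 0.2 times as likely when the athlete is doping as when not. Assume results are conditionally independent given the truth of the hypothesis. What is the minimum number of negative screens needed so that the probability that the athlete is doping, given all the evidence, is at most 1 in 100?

4

Prior odds = 0.765/0.235 = 153/47.
Likelihood ratio per negative screen = 0.2.
Target odds: 0.01 ÷ 0.99 = 1/99.
Need (153/47) × 0.2ⁿ ≤ 1/99, i.e. 0.2ⁿ ≤ 47/15147.
0.2³ = 0.008 is still above 47/15147 but 0.2⁴ = 0.0016 is at or below it, so n = 4.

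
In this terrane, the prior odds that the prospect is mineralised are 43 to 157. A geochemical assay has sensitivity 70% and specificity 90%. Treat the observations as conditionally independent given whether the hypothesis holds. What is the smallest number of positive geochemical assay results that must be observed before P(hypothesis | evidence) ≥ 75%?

2

Prior odds = 43/157.
False-positive rate = 1 − 0.9 = 0.1; likelihood ratio of a positive = 0.7/0.1 = 7.
Target odds: 0.75 ÷ 0.25 = 3.
Require 7ⁿ ≥ 3 ÷ (43/157) = 471/43.
7¹ = 7 falls short of 471/43 but 7² = 49 reaches it, so n = 2.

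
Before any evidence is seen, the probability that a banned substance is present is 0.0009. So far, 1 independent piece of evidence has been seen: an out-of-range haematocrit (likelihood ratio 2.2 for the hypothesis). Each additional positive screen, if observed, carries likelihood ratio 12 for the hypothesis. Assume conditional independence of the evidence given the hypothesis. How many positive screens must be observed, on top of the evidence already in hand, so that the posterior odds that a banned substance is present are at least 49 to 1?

Prior odds = 0.0009/0.9991 = 9/9991.
Bayes factor of the evidence already in hand = 2.2.
Odds after that evidence = (9/9991) × 2.2 = 99/49955.
Target odds = 49.
Need 12ⁿ ≥ 49 ÷ (99/49955) = 2447795/99.
12⁴ = 20736 falls short of 2447795/99 but 12⁵ = 248832 reaches it, so n = 5.

5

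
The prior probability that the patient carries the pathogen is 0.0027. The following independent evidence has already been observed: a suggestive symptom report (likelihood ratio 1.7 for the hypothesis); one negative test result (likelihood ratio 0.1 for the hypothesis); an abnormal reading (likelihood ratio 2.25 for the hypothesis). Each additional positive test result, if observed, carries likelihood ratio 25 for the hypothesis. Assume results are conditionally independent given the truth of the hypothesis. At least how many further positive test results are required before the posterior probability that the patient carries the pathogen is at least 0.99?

4

Prior odds = 0.0027/0.9973 = 27/9973.
Combined Bayes factor of the evidence already in hand = 1.7 × 0.1 × 2.25 = 0.3825.
Odds after that evidence = (27/9973) × 0.3825 = 4131/3989200.
Target odds = 0.99/0.01 = 99.
Need 25ⁿ ≥ 99 ÷ (4131/3989200) = 43881200/459.
25³ = 15625 falls short of 43881200/459 but 25⁴ = 390625 reaches it, so n = 4.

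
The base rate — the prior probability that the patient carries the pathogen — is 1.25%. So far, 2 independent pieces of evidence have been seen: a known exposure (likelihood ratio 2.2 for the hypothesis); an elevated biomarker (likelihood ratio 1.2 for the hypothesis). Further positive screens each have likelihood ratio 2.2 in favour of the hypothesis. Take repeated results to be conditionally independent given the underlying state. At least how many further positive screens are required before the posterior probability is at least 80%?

7

Prior odds = 0.0125/0.9875 = 1/79.
Combined Bayes factor of the evidence already in hand = 2.2 × 1.2 = 2.64.
Odds after that evidence = (1/79) × 2.64 = 66/1975.
Target odds = 0.8/0.2 = 4.
Need 2.2ⁿ ≥ 4 ÷ (66/1975) = 3950/33.
2.2⁶ = 1771561/15625 falls short of 3950/33 but 2.2⁷ = 19487171/78125 reaches it, so n = 7.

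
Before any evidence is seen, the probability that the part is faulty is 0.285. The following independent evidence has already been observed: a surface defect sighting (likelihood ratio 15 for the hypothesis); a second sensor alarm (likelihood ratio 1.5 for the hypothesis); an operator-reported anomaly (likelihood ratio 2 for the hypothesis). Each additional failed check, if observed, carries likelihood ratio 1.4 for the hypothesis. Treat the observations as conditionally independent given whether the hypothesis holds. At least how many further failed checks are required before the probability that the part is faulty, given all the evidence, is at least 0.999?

12

Prior odds = 0.285/0.715 = 57/143.
Combined Bayes factor of the evidence already in hand = 15 × 1.5 × 2 = 45.
Odds after that evidence = (57/143) × 45 = 2565/143.
Target odds = 0.999/0.001 = 999.
Need 1.4ⁿ ≥ 999 ÷ (2565/143) = 5291/95.
1.4¹¹ ≈40.4957 falls short of 5291/95 but 1.4¹² ≈56.6939 reaches it, so n = 12.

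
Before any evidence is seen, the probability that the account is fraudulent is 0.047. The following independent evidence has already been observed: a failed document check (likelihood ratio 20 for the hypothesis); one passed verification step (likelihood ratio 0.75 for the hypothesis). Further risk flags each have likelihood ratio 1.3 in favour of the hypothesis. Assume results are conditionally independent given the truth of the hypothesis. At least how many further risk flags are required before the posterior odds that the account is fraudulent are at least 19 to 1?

13

Prior odds = 0.047/0.953 = 47/953.
Combined Bayes factor of the evidence already in hand = 20 × 0.75 = 15.
Odds after that evidence = (47/953) × 15 = 705/953.
Target odds = 19.
Need 1.3ⁿ ≥ 19 ÷ (705/953) = 18107/705.
1.3¹² ≈23.2981 falls short of 18107/705 but 1.3¹³ ≈30.2875 reaches it, so n = 13.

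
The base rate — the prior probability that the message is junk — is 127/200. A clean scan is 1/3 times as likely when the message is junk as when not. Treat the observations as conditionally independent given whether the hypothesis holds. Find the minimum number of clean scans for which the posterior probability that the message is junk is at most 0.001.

Prior odds = 0.635/0.365 = 127/73.
Likelihood ratio per clean scan = 1/3.
Target odds: 0.001 ÷ 0.999 = 1/999.
Need (127/73) × (1/3)ⁿ ≤ 1/999, i.e. (1/3)ⁿ ≤ 73/126873.
(1/3)⁶ = 1/729 is still above 73/126873 but (1/3)⁷ = 1/2187 is at or below it, so n = 7.

7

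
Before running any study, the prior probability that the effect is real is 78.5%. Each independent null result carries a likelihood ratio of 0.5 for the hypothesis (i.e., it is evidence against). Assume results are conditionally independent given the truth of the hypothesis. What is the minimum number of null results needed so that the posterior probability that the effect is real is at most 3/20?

5

Prior odds: 0.785 ÷ 0.215 = 157/43.
Likelihood ratio per null result = 0.5.
Target posterior odds = 0.15/0.85 = 3/17.
Need (157/43) × 0.5ⁿ ≤ 3/17, i.e. 0.5ⁿ ≤ 129/2669.
0.5⁴ = 0.0625 is still above 129/2669 but 0.5⁵ = 0.03125 is at or below it, so n = 5.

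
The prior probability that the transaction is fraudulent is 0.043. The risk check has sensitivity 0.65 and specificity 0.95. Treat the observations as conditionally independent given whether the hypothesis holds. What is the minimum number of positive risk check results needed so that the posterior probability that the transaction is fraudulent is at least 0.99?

Prior odds = 0.043/0.957 = 43/957.
False-positive rate = 1 − 0.95 = 0.05; likelihood ratio of a positive = 0.65/0.05 = 13.
Target posterior odds = 0.99/0.01 = 99.
Require 13ⁿ ≥ 99 ÷ (43/957) = 94743/43.
13³ = 2197 falls short of 94743/43 but 13⁴ = 28561 reaches it, so n = 4.

4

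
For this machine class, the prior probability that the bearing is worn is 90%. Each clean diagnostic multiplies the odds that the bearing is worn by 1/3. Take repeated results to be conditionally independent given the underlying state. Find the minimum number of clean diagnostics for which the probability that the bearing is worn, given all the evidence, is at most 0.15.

Prior odds = 0.9/0.1 = 9.
Likelihood ratio per clean diagnostic = 1/3.
Target posterior odds = 0.15/0.85 = 3/17.
Require (1/3)ⁿ ≤ 3/17 ÷ 9 = 1/51.
(1/3)³ = 1/27 is still above 1/51 but (1/3)⁴ = 1/81 is at or below it, so n = 4.

4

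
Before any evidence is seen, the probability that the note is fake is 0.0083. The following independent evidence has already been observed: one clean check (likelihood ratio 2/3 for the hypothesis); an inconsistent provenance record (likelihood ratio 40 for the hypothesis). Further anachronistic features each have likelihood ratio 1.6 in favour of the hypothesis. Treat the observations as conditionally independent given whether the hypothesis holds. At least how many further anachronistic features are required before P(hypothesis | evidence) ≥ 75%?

Prior odds = 0.0083/0.9917 = 83/9917.
Combined Bayes factor of the evidence already in hand = (2/3) × 40 = 80/3.
Odds after that evidence = (83/9917) × 80/3 = 6640/29751.
Target odds = 0.75/0.25 = 3.
Need 1.6ⁿ ≥ 3 ÷ (6640/29751) = 89253/6640.
1.6⁵ = 10.48576 falls short of 89253/6640 but 1.6⁶ = 262144/15625 reaches it, so n = 6.

6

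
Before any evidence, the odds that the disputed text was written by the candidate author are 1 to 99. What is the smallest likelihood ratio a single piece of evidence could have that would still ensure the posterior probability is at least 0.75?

297

Prior odds = 1/99.
Target odds = 0.75/0.25 = 3.
Required Bayes factor = 3 ÷ (1/99) = 297.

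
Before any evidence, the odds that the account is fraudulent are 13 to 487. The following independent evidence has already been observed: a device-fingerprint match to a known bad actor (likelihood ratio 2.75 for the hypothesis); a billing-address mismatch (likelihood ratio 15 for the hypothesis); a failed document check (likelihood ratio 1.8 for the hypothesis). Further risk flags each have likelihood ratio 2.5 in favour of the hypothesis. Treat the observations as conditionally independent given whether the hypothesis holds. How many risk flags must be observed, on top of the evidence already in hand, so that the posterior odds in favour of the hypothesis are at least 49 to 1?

4

Prior odds = 13/487.
Combined Bayes factor of the evidence already in hand = 2.75 × 15 × 1.8 = 74.25.
Odds after that evidence = (13/487) × 74.25 = 3861/1948.
Target odds = 49.
Need 2.5ⁿ ≥ 49 ÷ (3861/1948) = 95452/3861.
2.5³ = 15.625 falls short of 95452/3861 but 2.5⁴ = 39.0625 reaches it, so n = 4.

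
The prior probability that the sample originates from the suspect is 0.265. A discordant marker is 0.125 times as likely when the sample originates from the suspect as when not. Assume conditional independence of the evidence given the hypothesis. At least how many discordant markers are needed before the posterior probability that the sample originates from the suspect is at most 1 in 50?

2

Prior odds = 0.265/0.735 = 53/147.
Likelihood ratio per discordant marker = 0.125.
Target posterior odds = 0.02/0.98 = 1/49.
Need (53/147) × 0.125ⁿ ≤ 1/49, i.e. 0.125ⁿ ≤ 3/53.
0.125¹ = 0.125 is still above 3/53 but 0.125² = 0.015625 is at or below it, so n = 2.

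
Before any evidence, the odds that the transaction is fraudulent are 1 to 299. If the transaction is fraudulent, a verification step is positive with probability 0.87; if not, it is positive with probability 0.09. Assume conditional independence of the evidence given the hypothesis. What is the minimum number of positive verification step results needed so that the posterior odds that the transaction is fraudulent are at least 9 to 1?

Prior odds = 1/299.
Likelihood ratio of a positive = 0.87/0.09 = 29/3.
Target odds = 9.
Need (1/299) × (29/3)ⁿ ≥ 9, i.e. (29/3)ⁿ ≥ 2691.
(29/3)³ = 24389/27 falls short of 2691 but (29/3)⁴ = 707281/81 reaches it, so n = 4.

4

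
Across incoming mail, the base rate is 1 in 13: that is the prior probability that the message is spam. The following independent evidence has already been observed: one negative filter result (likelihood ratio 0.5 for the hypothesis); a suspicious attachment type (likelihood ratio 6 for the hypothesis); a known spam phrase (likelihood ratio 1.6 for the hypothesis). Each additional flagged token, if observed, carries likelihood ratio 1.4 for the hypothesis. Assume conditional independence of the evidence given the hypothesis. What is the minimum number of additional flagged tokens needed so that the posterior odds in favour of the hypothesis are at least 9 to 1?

10

Prior odds = (1/13)/(12/13) = 1/12.
Combined Bayes factor of the evidence already in hand = 0.5 × 6 × 1.6 = 4.8.
Odds after that evidence = (1/12) × 4.8 = 0.4.
Target odds = 9.
Need 1.4ⁿ ≥ 9 ÷ 0.4 = 22.5.
1.4⁹ = 40353607/1953125 falls short of 22.5 but 1.4¹⁰ = 282475249/9765625 reaches it, so n = 10.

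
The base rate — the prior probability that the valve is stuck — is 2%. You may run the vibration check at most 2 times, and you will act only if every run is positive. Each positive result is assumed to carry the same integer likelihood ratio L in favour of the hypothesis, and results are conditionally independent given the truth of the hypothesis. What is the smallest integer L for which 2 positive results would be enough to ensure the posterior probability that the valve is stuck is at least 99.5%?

Prior odds = 0.02/0.98 = 1/49.
Target odds = 0.995/0.005 = 199.
Need L² ≥ 199 ÷ (1/49) = 9751.
98² = 9604 < 9751 ≤ 9801 = 99², so L = 99.

99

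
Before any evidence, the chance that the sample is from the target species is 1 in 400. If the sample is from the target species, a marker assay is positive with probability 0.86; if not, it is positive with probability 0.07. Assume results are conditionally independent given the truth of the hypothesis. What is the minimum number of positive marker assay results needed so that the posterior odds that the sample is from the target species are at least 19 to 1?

4

Prior odds: 0.0025 ÷ 0.9975 = 1/399.
Likelihood ratio of a positive = 0.86/0.07 = 86/7.
Target odds = 19.
Require (86/7)ⁿ ≥ 19 ÷ (1/399) = 7581.
(86/7)³ = 636056/343 falls short of 7581 but (86/7)⁴ = 54700816/2401 reaches it, so n = 4.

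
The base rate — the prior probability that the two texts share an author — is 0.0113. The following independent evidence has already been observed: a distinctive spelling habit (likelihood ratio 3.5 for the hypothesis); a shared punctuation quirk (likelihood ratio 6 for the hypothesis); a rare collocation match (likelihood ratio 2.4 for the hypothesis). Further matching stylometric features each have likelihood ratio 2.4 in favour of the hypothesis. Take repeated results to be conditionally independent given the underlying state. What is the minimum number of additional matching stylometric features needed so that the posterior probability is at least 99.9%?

9

Prior odds = 0.0113/0.9887 = 113/9887.
Combined Bayes factor of the evidence already in hand = 3.5 × 6 × 2.4 = 50.4.
Odds after that evidence = (113/9887) × 50.4 = 28476/49435.
Target odds = 0.999/0.001 = 999.
Need 2.4ⁿ ≥ 999 ÷ (28476/49435) = 5487285/3164.
2.4⁸ = 429981696/390625 falls short of 5487285/3164 but 2.4⁹ ≈2641.81 reaches it, so n = 9.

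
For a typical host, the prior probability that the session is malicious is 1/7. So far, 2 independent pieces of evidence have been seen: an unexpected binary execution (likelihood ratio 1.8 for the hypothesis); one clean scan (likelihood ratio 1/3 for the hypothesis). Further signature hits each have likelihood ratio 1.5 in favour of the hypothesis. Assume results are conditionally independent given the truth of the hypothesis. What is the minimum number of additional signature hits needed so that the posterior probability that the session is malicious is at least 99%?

Prior odds = (1/7)/(6/7) = 1/6.
Combined Bayes factor of the evidence already in hand = 1.8 × (1/3) = 0.6.
Odds after that evidence = (1/6) × 0.6 = 0.1.
Target odds = 0.99/0.01 = 99.
Need 1.5ⁿ ≥ 99 ÷ 0.1 = 990.
1.5¹⁷ = 129140163/131072 falls short of 990 but 1.5¹⁸ = 387420489/262144 reaches it, so n = 18.

18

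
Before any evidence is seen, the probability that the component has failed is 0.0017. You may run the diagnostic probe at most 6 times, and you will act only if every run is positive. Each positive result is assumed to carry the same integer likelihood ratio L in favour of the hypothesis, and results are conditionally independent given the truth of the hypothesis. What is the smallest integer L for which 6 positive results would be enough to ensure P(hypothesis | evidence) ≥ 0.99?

Prior odds = 0.0017/0.9983 = 17/9983.
Target odds = 0.99/0.01 = 99.
Need L⁶ ≥ 99 ÷ (17/9983) = 988317/17.
6⁶ = 46656 < 988317/17 ≤ 117649 = 7⁶, so L = 7.

7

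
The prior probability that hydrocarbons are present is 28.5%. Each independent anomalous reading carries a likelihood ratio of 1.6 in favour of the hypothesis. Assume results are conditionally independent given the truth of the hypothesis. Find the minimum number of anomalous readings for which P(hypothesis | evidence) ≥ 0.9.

7

Prior odds = 0.285/0.715 = 57/143.
Likelihood ratio per anomalous reading = 1.6.
Target odds: 0.9 ÷ 0.1 = 9.
Need (57/143) × 1.6ⁿ ≥ 9, i.e. 1.6ⁿ ≥ 429/19.
1.6⁶ = 262144/15625 falls short of 429/19 but 1.6⁷ = 2097152/78125 reaches it, so n = 7.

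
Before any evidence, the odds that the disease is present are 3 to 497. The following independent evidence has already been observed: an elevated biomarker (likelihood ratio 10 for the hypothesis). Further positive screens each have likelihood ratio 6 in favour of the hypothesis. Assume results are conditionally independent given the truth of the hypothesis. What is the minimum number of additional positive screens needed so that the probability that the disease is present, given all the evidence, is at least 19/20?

Prior odds = 3/497.
Bayes factor of the evidence already in hand = 10.
Odds after that evidence = (3/497) × 10 = 30/497.
Target odds = 0.95/0.05 = 19.
Need 6ⁿ ≥ 19 ÷ (30/497) = 9443/30.
6³ = 216 falls short of 9443/30 but 6⁴ = 1296 reaches it, so n = 4.

4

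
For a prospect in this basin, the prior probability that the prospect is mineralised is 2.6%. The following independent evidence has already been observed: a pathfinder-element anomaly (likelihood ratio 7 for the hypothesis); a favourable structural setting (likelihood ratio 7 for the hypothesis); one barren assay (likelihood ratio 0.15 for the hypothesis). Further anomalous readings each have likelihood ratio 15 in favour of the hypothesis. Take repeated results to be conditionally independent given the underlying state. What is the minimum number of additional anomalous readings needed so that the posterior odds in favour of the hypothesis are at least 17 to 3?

2

Prior odds = 0.026/0.974 = 13/487.
Combined Bayes factor of the evidence already in hand = 7 × 7 × 0.15 = 7.35.
Odds after that evidence = (13/487) × 7.35 = 1911/9740.
Target odds = 17/3.
Need 15ⁿ ≥ 17/3 ÷ (1911/9740) = 165580/5733.
15¹ = 15 falls short of 165580/5733 but 15² = 225 reaches it, so n = 2.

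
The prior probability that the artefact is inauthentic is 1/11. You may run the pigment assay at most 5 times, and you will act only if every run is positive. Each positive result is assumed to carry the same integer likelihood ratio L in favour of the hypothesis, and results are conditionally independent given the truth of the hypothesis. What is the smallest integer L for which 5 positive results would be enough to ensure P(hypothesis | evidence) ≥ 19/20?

3

Prior odds = (1/11)/(10/11) = 0.1.
Target odds = 0.95/0.05 = 19.
Need L⁵ ≥ 19 ÷ 0.1 = 190.
2⁵ = 32 < 190 ≤ 243 = 3⁵, so L = 3.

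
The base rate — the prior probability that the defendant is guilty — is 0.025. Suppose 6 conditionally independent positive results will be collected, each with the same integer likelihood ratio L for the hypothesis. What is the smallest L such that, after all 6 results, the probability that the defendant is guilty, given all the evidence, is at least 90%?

3

Prior odds = 0.025/0.975 = 1/39.
Target odds = 0.9/0.1 = 9.
Need L⁶ ≥ 9 ÷ (1/39) = 351.
2⁶ = 64 < 351 ≤ 729 = 3⁶, so L = 3.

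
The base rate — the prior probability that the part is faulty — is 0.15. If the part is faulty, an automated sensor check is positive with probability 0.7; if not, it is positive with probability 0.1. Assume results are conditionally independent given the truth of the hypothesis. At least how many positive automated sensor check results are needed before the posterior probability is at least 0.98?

Prior odds = 0.15/0.85 = 3/17.
Likelihood ratio of a positive = 0.7/0.1 = 7.
Target posterior odds = 0.98/0.02 = 49.
Need (3/17) × 7ⁿ ≥ 49, i.e. 7ⁿ ≥ 833/3.
7² = 49 falls short of 833/3 but 7³ = 343 reaches it, so n = 3.

3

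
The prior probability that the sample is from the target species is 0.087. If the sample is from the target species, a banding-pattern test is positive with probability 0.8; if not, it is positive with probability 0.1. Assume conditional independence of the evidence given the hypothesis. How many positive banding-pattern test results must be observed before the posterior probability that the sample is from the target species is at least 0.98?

Prior odds = 0.087/0.913 = 87/913.
Likelihood ratio of a positive = 0.8/0.1 = 8.
Target odds: 0.98 ÷ 0.02 = 49.
Need (87/913) × 8ⁿ ≥ 49, i.e. 8ⁿ ≥ 44737/87.
8³ = 512 falls short of 44737/87 but 8⁴ = 4096 reaches it, so n = 4.

4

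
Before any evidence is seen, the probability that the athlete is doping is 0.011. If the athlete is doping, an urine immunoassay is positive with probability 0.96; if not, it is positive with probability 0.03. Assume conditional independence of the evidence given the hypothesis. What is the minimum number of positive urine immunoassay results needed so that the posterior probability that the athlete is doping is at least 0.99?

Prior odds: 0.011 ÷ 0.989 = 11/989.
Likelihood ratio of a positive = 0.96/0.03 = 32.
Target posterior odds = 0.99/0.01 = 99.
Require 32ⁿ ≥ 99 ÷ (11/989) = 8901.
32² = 1024 falls short of 8901 but 32³ = 32768 reaches it, so n = 3.

3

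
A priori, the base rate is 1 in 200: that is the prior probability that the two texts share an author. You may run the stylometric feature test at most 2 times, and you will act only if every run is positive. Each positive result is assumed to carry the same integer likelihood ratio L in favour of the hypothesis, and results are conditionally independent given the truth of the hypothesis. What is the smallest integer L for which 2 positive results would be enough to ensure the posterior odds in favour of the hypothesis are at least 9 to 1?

43

Prior odds = 0.005/0.995 = 1/199.
Target odds = 9.
Need L² ≥ 9 ÷ (1/199) = 1791.
42² = 1764 < 1791 ≤ 1849 = 43², so L = 43.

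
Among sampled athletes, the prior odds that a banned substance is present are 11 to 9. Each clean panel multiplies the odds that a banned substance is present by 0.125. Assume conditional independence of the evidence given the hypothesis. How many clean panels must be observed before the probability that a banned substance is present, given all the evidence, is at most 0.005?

Prior odds = 11/9.
Likelihood ratio per clean panel = 0.125.
Target posterior odds = 0.005/0.995 = 1/199.
Need (11/9) × 0.125ⁿ ≤ 1/199, i.e. 0.125ⁿ ≤ 9/2189.
0.125² = 0.015625 is still above 9/2189 but 0.125³ = 0.001953125 is at or below it, so n = 3.

3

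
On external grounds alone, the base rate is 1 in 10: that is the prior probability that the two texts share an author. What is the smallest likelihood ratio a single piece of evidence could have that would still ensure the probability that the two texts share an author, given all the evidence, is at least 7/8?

63

Prior odds = 0.1/0.9 = 1/9.
Target odds = 0.875/0.125 = 7.
Required Bayes factor = 7 ÷ (1/9) = 63.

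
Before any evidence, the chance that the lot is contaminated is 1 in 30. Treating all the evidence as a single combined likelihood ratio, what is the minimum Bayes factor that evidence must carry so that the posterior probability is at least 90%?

261

Prior odds = (1/30)/(29/30) = 1/29.
Target odds = 0.9/0.1 = 9.
Required Bayes factor = 9 ÷ (1/29) = 261.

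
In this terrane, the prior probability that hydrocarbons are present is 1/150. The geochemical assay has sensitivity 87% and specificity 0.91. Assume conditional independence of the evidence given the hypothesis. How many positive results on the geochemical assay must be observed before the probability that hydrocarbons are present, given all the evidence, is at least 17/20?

Prior odds: (1/150) ÷ (149/150) = 1/149.
False-positive rate = 1 − 0.91 = 0.09; likelihood ratio of a positive = 0.87/0.09 = 29/3.
Target odds: 0.85 ÷ 0.15 = 17/3.
Require (29/3)ⁿ ≥ 17/3 ÷ (1/149) = 2533/3.
(29/3)² = 841/9 falls short of 2533/3 but (29/3)³ = 24389/27 reaches it, so n = 3.

3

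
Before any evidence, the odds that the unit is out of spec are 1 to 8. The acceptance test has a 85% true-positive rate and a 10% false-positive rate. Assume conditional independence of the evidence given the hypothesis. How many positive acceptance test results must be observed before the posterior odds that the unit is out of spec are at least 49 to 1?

3

Prior odds = 0.125.
Likelihood ratio of a positive result = 0.85/0.1 = 8.5.
Target odds = 49.
Need 0.125 × 8.5ⁿ ≥ 49, i.e. 8.5ⁿ ≥ 392.
8.5² = 72.25 falls short of 392 but 8.5³ = 614.125 reaches it, so n = 3.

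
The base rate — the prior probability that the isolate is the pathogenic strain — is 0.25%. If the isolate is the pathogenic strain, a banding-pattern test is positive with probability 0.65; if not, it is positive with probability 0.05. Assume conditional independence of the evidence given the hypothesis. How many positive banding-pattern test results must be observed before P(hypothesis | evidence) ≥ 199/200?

5

Prior odds: 0.0025 ÷ 0.9975 = 1/399.
Likelihood ratio of a positive = 0.65/0.05 = 13.
Target odds: 0.995 ÷ 0.005 = 199.
Need (1/399) × 13ⁿ ≥ 199, i.e. 13ⁿ ≥ 79401.
13⁴ = 28561 falls short of 79401 but 13⁵ = 371293 reaches it, so n = 5.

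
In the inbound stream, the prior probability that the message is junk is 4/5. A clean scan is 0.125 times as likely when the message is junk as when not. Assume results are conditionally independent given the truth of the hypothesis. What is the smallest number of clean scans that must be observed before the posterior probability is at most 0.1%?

Prior odds: 0.8 ÷ 0.2 = 4.
Likelihood ratio per clean scan = 0.125.
Target posterior odds = 0.001/0.999 = 1/999.
Require 0.125ⁿ ≤ 1/999 ÷ 4 = 1/3996.
0.125³ = 0.001953125 is still above 1/3996 but 0.125⁴ = 1/4096 is at or below it, so n = 4.

4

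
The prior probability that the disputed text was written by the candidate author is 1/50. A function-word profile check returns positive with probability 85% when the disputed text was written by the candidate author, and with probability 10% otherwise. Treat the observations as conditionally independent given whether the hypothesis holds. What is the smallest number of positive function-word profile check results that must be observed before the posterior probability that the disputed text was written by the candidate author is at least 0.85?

Prior odds: 0.02 ÷ 0.98 = 1/49.
Likelihood ratio of a positive result = 0.85/0.1 = 8.5.
Target odds: 0.85 ÷ 0.15 = 17/3.
Need (1/49) × 8.5ⁿ ≥ 17/3, i.e. 8.5ⁿ ≥ 833/3.
8.5² = 72.25 falls short of 833/3 but 8.5³ = 614.125 reaches it, so n = 3.

3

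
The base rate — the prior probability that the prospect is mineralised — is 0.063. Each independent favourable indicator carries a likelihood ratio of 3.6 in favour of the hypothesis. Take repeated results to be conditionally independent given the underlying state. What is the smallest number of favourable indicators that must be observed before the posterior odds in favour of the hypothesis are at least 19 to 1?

Prior odds = 0.063/0.937 = 63/937.
Likelihood ratio per favourable indicator = 3.6.
Target odds = 19.
Require 3.6ⁿ ≥ 19 ÷ (63/937) = 17803/63.
3.6⁴ = 167.9616 falls short of 17803/63 but 3.6⁵ = 604.66176 reaches it, so n = 5.

5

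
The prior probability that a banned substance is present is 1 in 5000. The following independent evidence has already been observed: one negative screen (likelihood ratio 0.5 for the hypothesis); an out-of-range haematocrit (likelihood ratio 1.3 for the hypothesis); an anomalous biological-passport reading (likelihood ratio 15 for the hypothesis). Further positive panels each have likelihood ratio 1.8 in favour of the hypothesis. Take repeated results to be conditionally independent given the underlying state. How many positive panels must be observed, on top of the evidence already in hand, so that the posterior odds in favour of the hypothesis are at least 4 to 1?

13

Prior odds = 0.0002/0.9998 = 1/4999.
Combined Bayes factor of the evidence already in hand = 0.5 × 1.3 × 15 = 9.75.
Odds after that evidence = (1/4999) × 9.75 = 39/19996.
Target odds = 4.
Need 1.8ⁿ ≥ 4 ÷ (39/19996) = 79984/39.
1.8¹² ≈1156.83 falls short of 79984/39 but 1.8¹³ ≈2082.3 reaches it, so n = 13.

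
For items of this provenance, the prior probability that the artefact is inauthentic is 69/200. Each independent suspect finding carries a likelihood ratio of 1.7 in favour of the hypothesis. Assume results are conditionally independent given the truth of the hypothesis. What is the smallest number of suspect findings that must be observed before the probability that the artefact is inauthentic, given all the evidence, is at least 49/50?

9

Prior odds = 0.345/0.655 = 69/131.
Likelihood ratio per suspect finding = 1.7.
Target posterior odds = 0.98/0.02 = 49.
Require 1.7ⁿ ≥ 49 ÷ (69/131) = 6419/69.
1.7⁸ ≈69.7576 falls short of 6419/69 but 1.7⁹ ≈118.588 reaches it, so n = 9.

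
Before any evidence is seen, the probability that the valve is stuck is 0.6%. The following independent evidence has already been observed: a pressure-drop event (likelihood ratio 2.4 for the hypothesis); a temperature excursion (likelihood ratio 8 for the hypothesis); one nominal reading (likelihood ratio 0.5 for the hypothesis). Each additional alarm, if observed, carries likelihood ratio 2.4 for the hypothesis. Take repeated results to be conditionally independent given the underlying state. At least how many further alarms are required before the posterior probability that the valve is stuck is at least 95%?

7

Prior odds = 0.006/0.994 = 3/497.
Combined Bayes factor of the evidence already in hand = 2.4 × 8 × 0.5 = 9.6.
Odds after that evidence = (3/497) × 9.6 = 144/2485.
Target odds = 0.95/0.05 = 19.
Need 2.4ⁿ ≥ 19 ÷ (144/2485) = 47215/144.
2.4⁶ = 2985984/15625 falls short of 47215/144 but 2.4⁷ = 35831808/78125 reaches it, so n = 7.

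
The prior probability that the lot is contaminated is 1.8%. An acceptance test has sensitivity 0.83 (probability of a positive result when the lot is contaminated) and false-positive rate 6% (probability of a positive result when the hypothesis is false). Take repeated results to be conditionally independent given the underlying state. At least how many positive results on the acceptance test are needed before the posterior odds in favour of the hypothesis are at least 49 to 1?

Prior odds: 0.018 ÷ 0.982 = 9/491.
Likelihood ratio of a positive result = 0.83/0.06 = 83/6.
Target odds = 49.
Require (83/6)ⁿ ≥ 49 ÷ (9/491) = 24059/9.
(83/6)³ = 571787/216 falls short of 24059/9 but (83/6)⁴ = 47458321/1296 reaches it, so n = 4.

4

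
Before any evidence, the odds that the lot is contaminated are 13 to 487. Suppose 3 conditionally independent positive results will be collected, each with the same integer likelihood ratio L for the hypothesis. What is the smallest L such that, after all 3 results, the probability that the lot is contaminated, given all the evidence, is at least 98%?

Prior odds = 13/487.
Target odds = 0.98/0.02 = 49.
Need L³ ≥ 49 ÷ (13/487) = 23863/13.
12³ = 1728 < 23863/13 ≤ 2197 = 13³, so L = 13.

13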